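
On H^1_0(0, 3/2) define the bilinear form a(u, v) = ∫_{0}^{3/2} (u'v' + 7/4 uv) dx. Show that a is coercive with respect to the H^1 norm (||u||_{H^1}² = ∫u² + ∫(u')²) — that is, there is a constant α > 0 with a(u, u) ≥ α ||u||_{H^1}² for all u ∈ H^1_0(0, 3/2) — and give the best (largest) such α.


α = 1

Coercivity of a(·,·) on H^1_0(0, 3/2) means a(u, u) ≥ α ||u||_{H^1}² for every u ∈ H^1_0.
The interval has length L = 3/2, and Poincaré/coercivity depend only on L. Here a(u, u) = ∫(u')² + (7/4)·∫u².
Here c = 7/4 ≥ 1, so a(u,u) = ∫(u')² + c∫u² ≥ ∫(u')² + ∫u² = ||u||_{H^1}², i.e. α = 1 works. No larger α is possible: a(u,u) ≥ α||u||_{H^1}² means (1−α)∫(u')² ≥ (α−c)∫u², and for the modes u_n = sin(nπ(x−x₀)/L) (x₀ the left endpoint) one has ∫u_n²/∫(u_n')² = (L/(nπ))² → 0, so a(u_n,u_n)/||u_n||_{H^1}² → 1. Hence the optimal constant is α = 1.
Therefore α = 1.


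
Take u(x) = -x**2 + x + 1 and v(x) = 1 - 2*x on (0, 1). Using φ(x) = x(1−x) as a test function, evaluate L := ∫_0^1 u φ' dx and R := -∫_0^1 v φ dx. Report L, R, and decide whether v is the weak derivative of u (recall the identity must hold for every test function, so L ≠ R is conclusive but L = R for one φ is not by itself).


LHS = 0, RHS = 0. Yes, v = u' weakly.

u(x) = -x**2 + x + 1, classical derivative u'(x) = 1 - 2*x.
φ(x) = x(1−x), so φ'(x) = 1 - 2*x.
Note φ(0) = φ(1) = 0, so the boundary term u·φ vanishes.
LHS = ∫_0^1 u(x) φ'(x) dx = ∫_0^1 (2*x^3 - 3*x^2 - x + 1) dx. Term by term:
  ∫_0^1 2*x^3 dx = 1/2;  ∫_0^1 -3*x^2 dx = -1;  ∫_0^1 -x dx = -1/2;
  ∫_0^1 1 dx = 1.
Sum: 1/2 − 1 − 1/2 + 1 = 0.
So LHS = 0.
∫_0^1 v(x) φ(x) dx = ∫_0^1 (2*x^3 - 3*x^2 + x) dx. Term by term:
  ∫_0^1 2*x^3 dx = 1/2;  ∫_0^1 -3*x^2 dx = -1;  ∫_0^1 x dx = 1/2.
Sum: 1/2 − 1 + 1/2 = 0.
So RHS = -∫_0^1 v(x) φ(x) dx = 0.
LHS = RHS, so the identity holds for this test φ.
Moreover u is smooth here and v(x) = u'(x) = 1 - 2*x pointwise, so the identity holds for every test function. Hence v is the weak derivative of u.


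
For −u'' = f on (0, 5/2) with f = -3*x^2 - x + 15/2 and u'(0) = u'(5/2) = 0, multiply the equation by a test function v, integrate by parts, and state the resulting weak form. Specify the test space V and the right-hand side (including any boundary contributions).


V = H^1(0, 5/2) (no boundary constraint on v; u is determined up to an additive constant); weak form: ∫_0^5/2 u'v' dx = ∫_0^5/2 (-3*x^2 - x + 15/2) v dx for all v ∈ V.

Multiply both sides by a test function v and integrate from 0 to 5/2:
  ∫_0^5/2 −u''(x) v(x) dx = ∫_0^5/2 f(x) v(x) dx.
Integrate the LHS by parts once:
  ∫_0^5/2 −u'' v dx = −[u'(x) v(x)]_0^5/2 + ∫_0^5/2 u'(x) v'(x) dx.
Thus ∫_0^5/2 u'(x) v'(x) dx = ∫_0^5/2 f(x) v(x) dx + [u'(x) v(x)]_0^5/2.
Choose V so that boundary terms are either known or forced to vanish.
u has homogeneous Neumann: u'(0) = u'(5/2) = 0. So [u' v]_0^5/2 = 0·v(5/2) − 0·v(0) = 0 for any v; take V = H^1(0, 5/2).
Weak formulation: find u (satisfying any essential BC) such that ∫_0^5/2 u'(x) v'(x) dx = ∫_0^5/2 f v dx for all v ∈ V (homogeneous Neumann, so boundary terms vanish).
Substituting f(x) = -3*x^2 - x + 15/2, the right-hand side is ∫_0^5/2 (-3*x^2 - x + 15/2) v dx.
Compatibility check (pure Neumann): taking v ≡ 1 ∈ V gives 0 = ∫_0^5/2 f dx + (0) − (0), i.e. ∫_0^5/2 f dx must equal u'(0) − u'(5/2) = 0. Indeed ∫_0^5/2 (-3*x^2 - x + 15/2) dx = 0, so the data are compatible. The solution is then unique only up to an additive constant (fix it e.g. by requiring ∫_0^5/2 u dx = 0).


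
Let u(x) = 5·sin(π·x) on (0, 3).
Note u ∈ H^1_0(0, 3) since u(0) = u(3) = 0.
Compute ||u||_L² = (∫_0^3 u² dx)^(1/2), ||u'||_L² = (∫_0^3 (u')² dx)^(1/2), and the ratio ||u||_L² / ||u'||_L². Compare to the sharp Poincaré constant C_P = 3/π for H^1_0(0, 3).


||u||_L² / ||u'||_L² = 1/π < C_P = 3/π.

u(x) = 5·sin(π·x), so u'(x) = 5*π*cos(π*x).
Writing u(x) = A·sin(kπx/L) with A = 5 and k = 3, use ∫_0^L sin²(kπx/L) dx = L/2 and ∫_0^L cos²(kπx/L) dx = L/2.
u² = 25·sin²(π·x) and (u')² = 25*π^2·cos²(π·x), and each of sin², cos² integrates to L/2 = 3/2 over (0, 3).
∫_0^3 u² dx = 75/2, so ||u||_L² = 5*sqrt(6)/2.
∫_0^3 (u')² dx = 75*π^2/2, so ||u'||_L² = 5*sqrt(6)*π/2.
Ratio ||u||_L² / ||u'||_L² = 1/π.
Sharp Poincaré constant on H^1_0(0, 3) is C_P = L/π = 3/π, achieved by sin(π/3·x).
This is the k = 3 harmonic; the ratio L/(kπ) is strictly less than C_P = L/π, consistent with the sharp inequality ||u||_L² ≤ C_P ||u'||_L².


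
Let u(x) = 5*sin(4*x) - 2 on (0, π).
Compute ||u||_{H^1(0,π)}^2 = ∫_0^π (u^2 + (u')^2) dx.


||u||_{H^1(0,π)}^2 = 433*π/2

u'(x) = 20*cos(4*x).
Expand u² and (u')² and integrate term by term on (0, π), using: for integers n ≥ 1, ∫_0^π sin²(nx) dx = ∫_0^π cos²(nx) dx = π/2; for n ≠ n', ∫_0^π sin(nx)sin(n'x) dx = ∫_0^π cos(nx)cos(n'x) dx = 0; and by product-to-sum, ∫_0^π sin(nx)cos(n'x) dx = ½∫_0^π [sin((n+n')x) + sin((n−n')x)] dx, which is 0 when n+n' is even and 2n/(n²−n'²) when n+n' is odd (it need not vanish on (0, π)). For the constant mode: ∫_0^π 1 dx = π, ∫_0^π cos(nx) dx = 0, ∫_0^π sin(nx) dx = (1−(−1)^n)/n.
  u² squared terms: (-2)²·∫1 dx = 4·π = 4*π;  (5)²·∫sin(4x)² dx = 25·π/2 = 25*π/2.
  u² cross terms: 2·(-2)·(5)·∫1·sin(4x) dx = -20·(0) = 0.
  So ∫_0^π u² dx = 4*π + 25*π/2 + 0 = 33*π/2.
  (u')² squared terms: (20)²·∫cos(4x)² dx = 400·π/2 = 200*π.
  So ∫_0^π (u')² dx = 200*π.
||u||_{H^1}^2 = (33*π/2) + (200*π) = 433*π/2.


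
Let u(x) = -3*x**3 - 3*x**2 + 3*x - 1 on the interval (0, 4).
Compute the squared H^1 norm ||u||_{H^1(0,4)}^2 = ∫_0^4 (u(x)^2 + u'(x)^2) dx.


||u||_{H^1}^2 = 1885896/35

The H^1 norm (squared) on an interval (0, L) is
  ||u||_{H^1}^2 = ∫_0^L u(x)^2 dx + ∫_0^L u'(x)^2 dx.
Compute u'(x) = -9*x**2 - 6*x + 3.
Then u(x)^2 = 9*x**6 + 18*x**5 - 9*x**4 - 12*x**3 + 15*x**2 - 6*x + 1 and u'(x)^2 = 81*x**4 + 108*x**3 - 18*x**2 - 36*x + 9.
Integrate each monomial from 0 to 4 using ∫_0^4 c·x^n dx = c·4^(n+1)/(n+1):
  ∫_0^4 u(x)^2 dx = ∫_0^4 (9*x^6 + 18*x^5 - 9*x^4 - 12*x^3 + 15*x^2 - 6*x + 1) dx. Term by term:
    ∫_0^4 9*x^6 dx = 147456/7;  ∫_0^4 18*x^5 dx = 12288;  ∫_0^4 -9*x^4 dx = -9216/5;
    ∫_0^4 -12*x^3 dx = -768;  ∫_0^4 15*x^2 dx = 320;  ∫_0^4 -6*x dx = -48;
    ∫_0^4 1 dx = 4.
  Sum: 147456/7 + 12288 − 9216/5 − 768 + 320 − 48 + 4 = 1085628/35.
  ∫_0^4 u'(x)^2 dx = ∫_0^4 (81*x^4 + 108*x^3 - 18*x^2 - 36*x + 9) dx. Term by term:
    ∫_0^4 81*x^4 dx = 82944/5;  ∫_0^4 108*x^3 dx = 6912;  ∫_0^4 -18*x^2 dx = -384;
    ∫_0^4 -36*x dx = -288;  ∫_0^4 9 dx = 36.
  Sum: 82944/5 + 6912 − 384 − 288 + 36 = 114324/5.
Adding: ||u||_{H^1}^2 = 1085628/35 + 114324/5 = 1885896/35.


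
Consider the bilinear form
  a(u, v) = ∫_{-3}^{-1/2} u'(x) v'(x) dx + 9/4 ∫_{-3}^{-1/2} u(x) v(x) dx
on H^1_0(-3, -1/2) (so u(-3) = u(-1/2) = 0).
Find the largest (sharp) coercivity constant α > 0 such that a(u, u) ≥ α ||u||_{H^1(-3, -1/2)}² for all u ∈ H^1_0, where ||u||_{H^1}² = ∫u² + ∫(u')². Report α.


α = 1

Coercivity of a(·,·) on H^1_0(-3, -1/2) means a(u, u) ≥ α ||u||_{H^1}² for every u ∈ H^1_0.
The interval has length L = 5/2, and Poincaré/coercivity depend only on L. Here a(u, u) = ∫(u')² + (9/4)·∫u².
Here c = 9/4 ≥ 1, so a(u,u) = ∫(u')² + c∫u² ≥ ∫(u')² + ∫u² = ||u||_{H^1}², i.e. α = 1 works. No larger α is possible: a(u,u) ≥ α||u||_{H^1}² means (1−α)∫(u')² ≥ (α−c)∫u², and for the modes u_n = sin(nπ(x−x₀)/L) (x₀ the left endpoint) one has ∫u_n²/∫(u_n')² = (L/(nπ))² → 0, so a(u_n,u_n)/||u_n||_{H^1}² → 1. Hence the optimal constant is α = 1.
Therefore α = 1.


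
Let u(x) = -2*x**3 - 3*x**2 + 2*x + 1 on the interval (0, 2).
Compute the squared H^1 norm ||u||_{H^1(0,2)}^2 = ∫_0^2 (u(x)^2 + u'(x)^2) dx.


||u||_{H^1}^2 = 69154/105

The H^1 norm (squared) on an interval (0, L) is
  ||u||_{H^1}^2 = ∫_0^L u(x)^2 dx + ∫_0^L u'(x)^2 dx.
Compute u'(x) = -6*x**2 - 6*x + 2.
Then u(x)^2 = 4*x**6 + 12*x**5 + x**4 - 16*x**3 - 2*x**2 + 4*x + 1 and u'(x)^2 = 36*x**4 + 72*x**3 + 12*x**2 - 24*x + 4.
Integrate each monomial from 0 to 2 using ∫_0^2 c·x^n dx = c·2^(n+1)/(n+1):
  ∫_0^2 u(x)^2 dx = ∫_0^2 (4*x^6 + 12*x^5 + x^4 - 16*x^3 - 2*x^2 + 4*x + 1) dx. Term by term:
    ∫_0^2 4*x^6 dx = 512/7;  ∫_0^2 12*x^5 dx = 128;  ∫_0^2 x^4 dx = 32/5;
    ∫_0^2 -16*x^3 dx = -64;  ∫_0^2 -2*x^2 dx = -16/3;  ∫_0^2 4*x dx = 8;
    ∫_0^2 1 dx = 2.
  Sum: 512/7 + 128 + 32/5 − 64 − 16/3 + 8 + 2 = 15562/105.
  ∫_0^2 u'(x)^2 dx = ∫_0^2 (36*x^4 + 72*x^3 + 12*x^2 - 24*x + 4) dx. Term by term:
    ∫_0^2 36*x^4 dx = 1152/5;  ∫_0^2 72*x^3 dx = 288;  ∫_0^2 12*x^2 dx = 32;
    ∫_0^2 -24*x dx = -48;  ∫_0^2 4 dx = 8.
  Sum: 1152/5 + 288 + 32 − 48 + 8 = 2552/5.
Adding: ||u||_{H^1}^2 = 15562/105 + 2552/5 = 69154/105.


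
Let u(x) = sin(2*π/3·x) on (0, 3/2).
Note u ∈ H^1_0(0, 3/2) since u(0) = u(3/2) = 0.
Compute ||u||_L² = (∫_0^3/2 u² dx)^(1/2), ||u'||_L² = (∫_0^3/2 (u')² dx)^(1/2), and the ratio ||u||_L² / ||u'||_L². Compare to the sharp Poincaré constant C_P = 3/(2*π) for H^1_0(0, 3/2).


||u||_L² / ||u'||_L² = 3/(2*π) = C_P.

u(x) = sin(2*π/3·x), so u'(x) = 2*π*cos(2*π*x/3)/3.
Writing u(x) = A·sin(kπx/L) with A = 1 and k = 1, use ∫_0^L sin²(kπx/L) dx = L/2 and ∫_0^L cos²(kπx/L) dx = L/2.
u² = 1·sin²(2*π/3·x) and (u')² = 4*π^2/9·cos²(2*π/3·x), and each of sin², cos² integrates to L/2 = 3/4 over (0, 3/2).
∫_0^3/2 u² dx = 3/4, so ||u||_L² = sqrt(3)/2.
∫_0^3/2 (u')² dx = π^2/3, so ||u'||_L² = sqrt(3)*π/3.
Ratio ||u||_L² / ||u'||_L² = 3/(2*π).
Sharp Poincaré constant on H^1_0(0, 3/2) is C_P = L/π = 3/(2*π), achieved by sin(2*π/3·x).
This is the k = 1 eigenfunction (up to amplitude), so the ratio equals the sharp Poincaré constant exactly.


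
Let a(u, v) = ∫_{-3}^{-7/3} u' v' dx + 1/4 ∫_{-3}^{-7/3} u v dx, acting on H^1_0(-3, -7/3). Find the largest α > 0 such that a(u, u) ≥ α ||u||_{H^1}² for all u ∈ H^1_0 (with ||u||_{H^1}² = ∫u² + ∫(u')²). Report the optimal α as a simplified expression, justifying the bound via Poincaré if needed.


α = (1 + 9*π^2)/(4 + 9*π^2)

Coercivity of a(·,·) on H^1_0(-3, -7/3) means a(u, u) ≥ α ||u||_{H^1}² for every u ∈ H^1_0.
The interval has length L = 2/3, and Poincaré/coercivity depend only on L. Here a(u, u) = ∫(u')² + (1/4)·∫u².
Here 0 < c = 1/4 < 1. The condition a(u,u) ≥ α||u||_{H^1}² reads (1−α)∫(u')² ≥ (α−c)∫u². Any admissible α is ≤ 1 (rapidly oscillating u have ∫u²/∫(u')² → 0), and α = 1 would force 0 ≥ (1−c)∫u², impossible since c < 1; so 1−α > 0. By the sharp Poincaré inequality on H^1_0 of an interval of length L, ∫(u')² ≥ (π/L)²∫u² with equality for the first sine mode sin(π(x−x₀)/L) (x₀ the left endpoint), so the inequality holds for all u iff (1−α)(π/L)² ≥ α − c, i.e. α ≤ ((π/L)² + c)/((π/L)² + 1) = (1 + c(L/π)²)/(1 + (L/π)²). With (π/L)² = 9*π^2/4 and c = 1/4, the largest admissible constant is α = ((π/L)² + c)/((π/L)² + 1).
Simplifying, α = (1 + 9*π^2)/(4 + 9*π^2).


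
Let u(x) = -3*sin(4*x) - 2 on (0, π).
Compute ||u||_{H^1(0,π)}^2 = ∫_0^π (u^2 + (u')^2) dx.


||u||_{H^1(0,π)}^2 = 161*π/2

u'(x) = -12*cos(4*x).
Expand u² and (u')² and integrate term by term on (0, π), using: for integers n ≥ 1, ∫_0^π sin²(nx) dx = ∫_0^π cos²(nx) dx = π/2; for n ≠ n', ∫_0^π sin(nx)sin(n'x) dx = ∫_0^π cos(nx)cos(n'x) dx = 0; and by product-to-sum, ∫_0^π sin(nx)cos(n'x) dx = ½∫_0^π [sin((n+n')x) + sin((n−n')x)] dx, which is 0 when n+n' is even and 2n/(n²−n'²) when n+n' is odd (it need not vanish on (0, π)). For the constant mode: ∫_0^π 1 dx = π, ∫_0^π cos(nx) dx = 0, ∫_0^π sin(nx) dx = (1−(−1)^n)/n.
  u² squared terms: (-2)²·∫1 dx = 4·π = 4*π;  (-3)²·∫sin(4x)² dx = 9·π/2 = 9*π/2.
  u² cross terms: 2·(-2)·(-3)·∫1·sin(4x) dx = 12·(0) = 0.
  So ∫_0^π u² dx = 4*π + 9*π/2 + 0 = 17*π/2.
  (u')² squared terms: (-12)²·∫cos(4x)² dx = 144·π/2 = 72*π.
  So ∫_0^π (u')² dx = 72*π.
||u||_{H^1}^2 = (17*π/2) + (72*π) = 161*π/2.


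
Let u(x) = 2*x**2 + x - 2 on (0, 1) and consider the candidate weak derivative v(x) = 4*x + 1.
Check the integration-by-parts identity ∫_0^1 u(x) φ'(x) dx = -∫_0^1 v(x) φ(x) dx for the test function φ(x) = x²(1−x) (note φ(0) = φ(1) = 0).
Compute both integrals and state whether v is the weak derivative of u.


LHS = -17/60, RHS = -17/60. Yes, v = u' weakly.

u(x) = 2*x**2 + x - 2, classical derivative u'(x) = 4*x + 1.
φ(x) = x²(1−x), so φ'(x) = x*(2 - 3*x).
Note φ(0) = φ(1) = 0, so the boundary term u·φ vanishes.
LHS = ∫_0^1 u(x) φ'(x) dx = ∫_0^1 (-6*x^4 + x^3 + 8*x^2 - 4*x) dx. Term by term:
  ∫_0^1 -6*x^4 dx = -6/5;  ∫_0^1 x^3 dx = 1/4;  ∫_0^1 8*x^2 dx = 8/3;
  ∫_0^1 -4*x dx = -2.
Sum: -6/5 + 1/4 + 8/3 − 2 = -17/60.
So LHS = -17/60.
∫_0^1 v(x) φ(x) dx = ∫_0^1 (-4*x^4 + 3*x^3 + x^2) dx. Term by term:
  ∫_0^1 -4*x^4 dx = -4/5;  ∫_0^1 3*x^3 dx = 3/4;  ∫_0^1 x^2 dx = 1/3.
Sum: -4/5 + 3/4 + 1/3 = 17/60.
So RHS = -∫_0^1 v(x) φ(x) dx = -17/60.
LHS = RHS, so the identity holds for this test φ.
Moreover u is smooth here and v(x) = u'(x) = 4*x + 1 pointwise, so the identity holds for every test function. Hence v is the weak derivative of u.


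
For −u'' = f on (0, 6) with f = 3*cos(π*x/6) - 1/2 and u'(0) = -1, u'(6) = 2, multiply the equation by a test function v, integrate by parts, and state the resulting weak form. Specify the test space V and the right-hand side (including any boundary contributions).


V = H^1(0, 6) (v unrestricted at boundary; u is determined up to an additive constant); weak form: ∫_0^6 u'v' dx = ∫_0^6 (3*cos(π*x/6) - 1/2) v dx + 2·v(6) + v(0) for all v ∈ V.

Multiply both sides by a test function v and integrate from 0 to 6:
  ∫_0^6 −u''(x) v(x) dx = ∫_0^6 f(x) v(x) dx.
Integrate the LHS by parts once:
  ∫_0^6 −u'' v dx = −[u'(x) v(x)]_0^6 + ∫_0^6 u'(x) v'(x) dx.
Thus ∫_0^6 u'(x) v'(x) dx = ∫_0^6 f(x) v(x) dx + [u'(x) v(x)]_0^6.
Choose V so that boundary terms are either known or forced to vanish.
u has inhomogeneous Neumann u'(0) = -1, u'(6) = 2. [u' v]_0^6 = (2)·v(6) − (-1)·v(0) = 2·v(6) + v(0). Take V = H^1(0, 6); boundary term becomes part of RHS.
Weak formulation: find u (satisfying any essential BC) such that ∫_0^6 u'(x) v'(x) dx = ∫_0^6 f v dx + 2·v(6) + v(0) for all v ∈ V (Neumann data are natural BCs: they enter the RHS as boundary terms).
Substituting f(x) = 3*cos(π*x/6) - 1/2, the right-hand side is ∫_0^6 (3*cos(π*x/6) - 1/2) v dx + 2·v(6) + v(0).
Compatibility check (pure Neumann): taking v ≡ 1 ∈ V gives 0 = ∫_0^6 f dx + (2) − (-1), i.e. ∫_0^6 f dx must equal u'(0) − u'(6) = -3. Indeed ∫_0^6 (3*cos(π*x/6) - 1/2) dx = -3, so the data are compatible. The solution is then unique only up to an additive constant (fix it e.g. by requiring ∫_0^6 u dx = 0).


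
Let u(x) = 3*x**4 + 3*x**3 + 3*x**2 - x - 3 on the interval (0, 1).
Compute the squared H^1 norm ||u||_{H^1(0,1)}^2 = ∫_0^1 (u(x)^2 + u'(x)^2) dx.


||u||_{H^1}^2 = 10921/84

The H^1 norm (squared) on an interval (0, L) is
  ||u||_{H^1}^2 = ∫_0^L u(x)^2 dx + ∫_0^L u'(x)^2 dx.
Compute u'(x) = 12*x**3 + 9*x**2 + 6*x - 1.
Then u(x)^2 = 9*x**8 + 18*x**7 + 27*x**6 + 12*x**5 - 15*x**4 - 24*x**3 - 17*x**2 + 6*x + 9 and u'(x)^2 = 144*x**6 + 216*x**5 + 225*x**4 + 84*x**3 + 18*x**2 - 12*x + 1.
Integrate each monomial from 0 to 1 using ∫_0^1 c·x^n dx = c·1^(n+1)/(n+1):
  ∫_0^1 u(x)^2 dx = ∫_0^1 (9*x^8 + 18*x^7 + 27*x^6 + 12*x^5 - 15*x^4 - 24*x^3 - 17*x^2 + 6*x + 9) dx. Term by term:
    ∫_0^1 9*x^8 dx = 1;  ∫_0^1 18*x^7 dx = 9/4;  ∫_0^1 27*x^6 dx = 27/7;
    ∫_0^1 12*x^5 dx = 2;  ∫_0^1 -15*x^4 dx = -3;  ∫_0^1 -24*x^3 dx = -6;
    ∫_0^1 -17*x^2 dx = -17/3;  ∫_0^1 6*x dx = 3;  ∫_0^1 9 dx = 9.
  Sum: 1 + 9/4 + 27/7 + 2 − 3 − 6 − 17/3 + 3 + 9 = 541/84.
  ∫_0^1 u'(x)^2 dx = ∫_0^1 (144*x^6 + 216*x^5 + 225*x^4 + 84*x^3 + 18*x^2 - 12*x + 1) dx. Term by term:
    ∫_0^1 144*x^6 dx = 144/7;  ∫_0^1 216*x^5 dx = 36;  ∫_0^1 225*x^4 dx = 45;
    ∫_0^1 84*x^3 dx = 21;  ∫_0^1 18*x^2 dx = 6;  ∫_0^1 -12*x dx = -6;
    ∫_0^1 1 dx = 1.
  Sum: 144/7 + 36 + 45 + 21 + 6 − 6 + 1 = 865/7.
Adding: ||u||_{H^1}^2 = 541/84 + 865/7 = 10921/84.


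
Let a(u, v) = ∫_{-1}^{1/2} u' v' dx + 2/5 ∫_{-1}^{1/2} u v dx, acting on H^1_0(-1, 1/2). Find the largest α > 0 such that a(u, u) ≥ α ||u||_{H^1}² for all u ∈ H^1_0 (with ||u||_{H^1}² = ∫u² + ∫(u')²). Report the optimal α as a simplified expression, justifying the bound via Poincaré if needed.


α = 2*(9 + 10*π^2)/(5*(9 + 4*π^2))

Coercivity of a(·,·) on H^1_0(-1, 1/2) means a(u, u) ≥ α ||u||_{H^1}² for every u ∈ H^1_0.
The interval has length L = 3/2, and Poincaré/coercivity depend only on L. Here a(u, u) = ∫(u')² + (2/5)·∫u².
Here 0 < c = 2/5 < 1. The condition a(u,u) ≥ α||u||_{H^1}² reads (1−α)∫(u')² ≥ (α−c)∫u². Any admissible α is ≤ 1 (rapidly oscillating u have ∫u²/∫(u')² → 0), and α = 1 would force 0 ≥ (1−c)∫u², impossible since c < 1; so 1−α > 0. By the sharp Poincaré inequality on H^1_0 of an interval of length L, ∫(u')² ≥ (π/L)²∫u² with equality for the first sine mode sin(π(x−x₀)/L) (x₀ the left endpoint), so the inequality holds for all u iff (1−α)(π/L)² ≥ α − c, i.e. α ≤ ((π/L)² + c)/((π/L)² + 1) = (1 + c(L/π)²)/(1 + (L/π)²). With (π/L)² = 4*π^2/9 and c = 2/5, the largest admissible constant is α = ((π/L)² + c)/((π/L)² + 1).
Simplifying, α = 2*(9 + 10*π^2)/(5*(9 + 4*π^2)).


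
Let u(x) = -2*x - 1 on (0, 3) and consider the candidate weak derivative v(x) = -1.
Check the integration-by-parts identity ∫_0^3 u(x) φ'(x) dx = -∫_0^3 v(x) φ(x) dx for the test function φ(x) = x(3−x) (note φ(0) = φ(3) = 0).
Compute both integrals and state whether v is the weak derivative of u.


LHS = 9, RHS = 9/2. No, v is not the weak derivative of u.

u(x) = -2*x - 1, classical derivative u'(x) = -2.
φ(x) = x(3−x), so φ'(x) = 3 - 2*x.
Note φ(0) = φ(3) = 0, so the boundary term u·φ vanishes.
LHS = ∫_0^3 u(x) φ'(x) dx = ∫_0^3 (4*x^2 - 4*x - 3) dx. Term by term:
  ∫_0^3 4*x^2 dx = 36;  ∫_0^3 -4*x dx = -18;  ∫_0^3 -3 dx = -9.
Sum: 36 − 18 − 9 = 9.
So LHS = 9.
∫_0^3 v(x) φ(x) dx = ∫_0^3 (x^2 - 3*x) dx. Term by term:
  ∫_0^3 x^2 dx = 9;  ∫_0^3 -3*x dx = -27/2.
Sum: 9 − 27/2 = -9/2.
So RHS = -∫_0^3 v(x) φ(x) dx = 9/2.
LHS − RHS = 9/2 ≠ 0, so the identity fails.
(For a valid weak derivative the identity must hold for EVERY test function, in particular this one. The failure shows v is NOT the weak derivative of u.)
Correct weak derivative would be u'(x) = -2.


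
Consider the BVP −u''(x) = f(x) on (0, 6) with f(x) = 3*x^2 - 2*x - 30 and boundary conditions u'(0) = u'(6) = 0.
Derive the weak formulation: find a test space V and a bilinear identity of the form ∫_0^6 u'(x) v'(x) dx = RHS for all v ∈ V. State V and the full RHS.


V = H^1(0, 6) (no boundary constraint on v; u is determined up to an additive constant); weak form: ∫_0^6 u'v' dx = ∫_0^6 (3*x^2 - 2*x - 30) v dx for all v ∈ V.

Multiply both sides by a test function v and integrate from 0 to 6:
  ∫_0^6 −u''(x) v(x) dx = ∫_0^6 f(x) v(x) dx.
Integrate the LHS by parts once:
  ∫_0^6 −u'' v dx = −[u'(x) v(x)]_0^6 + ∫_0^6 u'(x) v'(x) dx.
Thus ∫_0^6 u'(x) v'(x) dx = ∫_0^6 f(x) v(x) dx + [u'(x) v(x)]_0^6.
Choose V so that boundary terms are either known or forced to vanish.
u has homogeneous Neumann: u'(0) = u'(6) = 0. So [u' v]_0^6 = 0·v(6) − 0·v(0) = 0 for any v; take V = H^1(0, 6).
Weak formulation: find u (satisfying any essential BC) such that ∫_0^6 u'(x) v'(x) dx = ∫_0^6 f v dx for all v ∈ V (homogeneous Neumann, so boundary terms vanish).
Substituting f(x) = 3*x^2 - 2*x - 30, the right-hand side is ∫_0^6 (3*x^2 - 2*x - 30) v dx.
Compatibility check (pure Neumann): taking v ≡ 1 ∈ V gives 0 = ∫_0^6 f dx + (0) − (0), i.e. ∫_0^6 f dx must equal u'(0) − u'(6) = 0. Indeed ∫_0^6 (3*x^2 - 2*x - 30) dx = 0, so the data are compatible. The solution is then unique only up to an additive constant (fix it e.g. by requiring ∫_0^6 u dx = 0).


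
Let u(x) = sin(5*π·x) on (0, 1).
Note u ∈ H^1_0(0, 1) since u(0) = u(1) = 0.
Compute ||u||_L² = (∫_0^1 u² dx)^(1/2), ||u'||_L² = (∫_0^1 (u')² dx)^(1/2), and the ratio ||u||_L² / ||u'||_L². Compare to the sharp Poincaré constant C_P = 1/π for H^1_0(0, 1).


||u||_L² / ||u'||_L² = 1/(5*π) < C_P = 1/π.

u(x) = sin(5*π·x), so u'(x) = 5*π*cos(5*π*x).
Writing u(x) = A·sin(kπx/L) with A = 1 and k = 5, use ∫_0^L sin²(kπx/L) dx = L/2 and ∫_0^L cos²(kπx/L) dx = L/2.
u² = 1·sin²(5*π·x) and (u')² = 25*π^2·cos²(5*π·x), and each of sin², cos² integrates to L/2 = 1/2 over (0, 1).
∫_0^1 u² dx = 1/2, so ||u||_L² = sqrt(2)/2.
∫_0^1 (u')² dx = 25*π^2/2, so ||u'||_L² = 5*sqrt(2)*π/2.
Ratio ||u||_L² / ||u'||_L² = 1/(5*π).
Sharp Poincaré constant on H^1_0(0, 1) is C_P = L/π = 1/π, achieved by sin(π·x).
This is the k = 5 harmonic; the ratio L/(kπ) is strictly less than C_P = L/π, consistent with the sharp inequality ||u||_L² ≤ C_P ||u'||_L².


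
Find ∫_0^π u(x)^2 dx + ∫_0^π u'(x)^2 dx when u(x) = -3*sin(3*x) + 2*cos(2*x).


||u||_{H^1(0,π)}^2 = -72 + 55*π

u'(x) = -4*sin(2*x) - 9*cos(3*x).
Expand u² and (u')² and integrate term by term on (0, π), using: for integers n ≥ 1, ∫_0^π sin²(nx) dx = ∫_0^π cos²(nx) dx = π/2; for n ≠ n', ∫_0^π sin(nx)sin(n'x) dx = ∫_0^π cos(nx)cos(n'x) dx = 0; and by product-to-sum, ∫_0^π sin(nx)cos(n'x) dx = ½∫_0^π [sin((n+n')x) + sin((n−n')x)] dx, which is 0 when n+n' is even and 2n/(n²−n'²) when n+n' is odd (it need not vanish on (0, π)).
  u² squared terms: (-3)²·∫sin(3x)² dx = 9·π/2 = 9*π/2;  (2)²·∫cos(2x)² dx = 4·π/2 = 2*π.
  u² cross terms: 2·(-3)·(2)·∫sin(3x)·cos(2x) dx = -12·(6/5) = -72/5.
  So ∫_0^π u² dx = 9*π/2 + 2*π − 72/5 = -72/5 + 13*π/2.
  (u')² squared terms: (-9)²·∫cos(3x)² dx = 81·π/2 = 81*π/2;  (-4)²·∫sin(2x)² dx = 16·π/2 = 8*π.
  (u')² cross terms: 2·(-9)·(-4)·∫cos(3x)·sin(2x) dx = 72·(-4/5) = -288/5.
  So ∫_0^π (u')² dx = 81*π/2 + 8*π − 288/5 = -288/5 + 97*π/2.
||u||_{H^1}^2 = (-72/5 + 13*π/2) + (-288/5 + 97*π/2) = -72 + 55*π.


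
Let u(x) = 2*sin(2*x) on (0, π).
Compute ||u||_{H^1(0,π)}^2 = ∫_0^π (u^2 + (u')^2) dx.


||u||_{H^1(0,π)}^2 = 10*π

u'(x) = 4*cos(2*x).
Expand u² and (u')² and integrate term by term on (0, π), using: for integers n ≥ 1, ∫_0^π sin²(nx) dx = ∫_0^π cos²(nx) dx = π/2; for n ≠ n', ∫_0^π sin(nx)sin(n'x) dx = ∫_0^π cos(nx)cos(n'x) dx = 0; and by product-to-sum, ∫_0^π sin(nx)cos(n'x) dx = ½∫_0^π [sin((n+n')x) + sin((n−n')x)] dx, which is 0 when n+n' is even and 2n/(n²−n'²) when n+n' is odd (it need not vanish on (0, π)).
  u² squared terms: (2)²·∫sin(2x)² dx = 4·π/2 = 2*π.
  So ∫_0^π u² dx = 2*π.
  (u')² squared terms: (4)²·∫cos(2x)² dx = 16·π/2 = 8*π.
  So ∫_0^π (u')² dx = 8*π.
||u||_{H^1}^2 = (2*π) + (8*π) = 10*π.


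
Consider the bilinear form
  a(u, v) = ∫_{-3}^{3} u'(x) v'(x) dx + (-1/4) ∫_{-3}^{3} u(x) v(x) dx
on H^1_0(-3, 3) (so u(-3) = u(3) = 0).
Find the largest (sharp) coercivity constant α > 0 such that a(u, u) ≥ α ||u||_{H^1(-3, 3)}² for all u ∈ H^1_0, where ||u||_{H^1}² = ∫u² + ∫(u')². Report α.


α = (-9 + π^2)/(π^2 + 36)

Coercivity of a(·,·) on H^1_0(-3, 3) means a(u, u) ≥ α ||u||_{H^1}² for every u ∈ H^1_0.
The interval has length L = 6, and Poincaré/coercivity depend only on L. Here a(u, u) = ∫(u')² + (-1/4)·∫u².
Here c = -1/4 < 0 with |c| < (π/L)² = π^2/36, so coercivity still holds. The condition a(u,u) ≥ α||u||_{H^1}² reads (1−α)∫(u')² ≥ (α−c)∫u². Any admissible α is ≤ 1 (rapidly oscillating u have ∫u²/∫(u')² → 0), and α = 1 would force 0 ≥ (1−c)∫u², impossible since c < 1; so 1−α > 0. By the sharp Poincaré inequality on H^1_0 of an interval of length L, ∫(u')² ≥ (π/L)²∫u² with equality for the first sine mode sin(π(x−x₀)/L) (x₀ the left endpoint), so the inequality holds for all u iff (1−α)(π/L)² ≥ α − c, i.e. α ≤ ((π/L)² + c)/((π/L)² + 1) = (1 + c(L/π)²)/(1 + (L/π)²). (Direct route, valid since c ≤ 0: Poincaré gives c∫u² ≥ c(L/π)²∫(u')², so a(u,u) ≥ (1 + c(L/π)²)∫(u')², while ||u||_{H^1}² ≤ (1 + (L/π)²)∫(u')²; dividing yields the same α.) With (π/L)² = π^2/36 and c = -1/4, the largest admissible constant is α = ((π/L)² + c)/((π/L)² + 1).
Simplifying, α = (-9 + π^2)/(π^2 + 36).


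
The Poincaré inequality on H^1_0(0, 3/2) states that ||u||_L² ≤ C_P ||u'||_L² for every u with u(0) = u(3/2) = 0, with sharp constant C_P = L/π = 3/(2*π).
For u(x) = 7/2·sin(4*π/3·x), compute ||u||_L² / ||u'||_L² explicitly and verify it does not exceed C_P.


||u||_L² / ||u'||_L² = 3/(4*π) < C_P = 3/(2*π).

u(x) = 7/2·sin(4*π/3·x), so u'(x) = 14*π*cos(4*π*x/3)/3.
Writing u(x) = A·sin(kπx/L) with A = 7/2 and k = 2, use ∫_0^L sin²(kπx/L) dx = L/2 and ∫_0^L cos²(kπx/L) dx = L/2.
u² = 49/4·sin²(4*π/3·x) and (u')² = 196*π^2/9·cos²(4*π/3·x), and each of sin², cos² integrates to L/2 = 3/4 over (0, 3/2).
∫_0^3/2 u² dx = 147/16, so ||u||_L² = 7*sqrt(3)/4.
∫_0^3/2 (u')² dx = 49*π^2/3, so ||u'||_L² = 7*sqrt(3)*π/3.
Ratio ||u||_L² / ||u'||_L² = 3/(4*π).
Sharp Poincaré constant on H^1_0(0, 3/2) is C_P = L/π = 3/(2*π), achieved by sin(2*π/3·x).
This is the k = 2 harmonic; the ratio L/(kπ) is strictly less than C_P = L/π, consistent with the sharp inequality ||u||_L² ≤ C_P ||u'||_L².


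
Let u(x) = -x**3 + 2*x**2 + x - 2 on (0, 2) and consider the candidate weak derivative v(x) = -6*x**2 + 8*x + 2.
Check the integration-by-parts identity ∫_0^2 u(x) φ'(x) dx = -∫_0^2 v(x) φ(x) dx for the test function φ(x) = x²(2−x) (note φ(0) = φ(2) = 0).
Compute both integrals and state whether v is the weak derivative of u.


LHS = -4/3, RHS = -8/3. No, v is not the weak derivative of u.

u(x) = -x**3 + 2*x**2 + x - 2, classical derivative u'(x) = -3*x**2 + 4*x + 1.
φ(x) = x²(2−x), so φ'(x) = x*(4 - 3*x).
Note φ(0) = φ(2) = 0, so the boundary term u·φ vanishes.
LHS = ∫_0^2 u(x) φ'(x) dx = ∫_0^2 (3*x^5 - 10*x^4 + 5*x^3 + 10*x^2 - 8*x) dx. Term by term:
  ∫_0^2 3*x^5 dx = 32;  ∫_0^2 -10*x^4 dx = -64;  ∫_0^2 5*x^3 dx = 20;
  ∫_0^2 10*x^2 dx = 80/3;  ∫_0^2 -8*x dx = -16.
Sum: 32 − 64 + 20 + 80/3 − 16 = -4/3.
So LHS = -4/3.
∫_0^2 v(x) φ(x) dx = ∫_0^2 (6*x^5 - 20*x^4 + 14*x^3 + 4*x^2) dx. Term by term:
  ∫_0^2 6*x^5 dx = 64;  ∫_0^2 -20*x^4 dx = -128;  ∫_0^2 14*x^3 dx = 56;
  ∫_0^2 4*x^2 dx = 32/3.
Sum: 64 − 128 + 56 + 32/3 = 8/3.
So RHS = -∫_0^2 v(x) φ(x) dx = -8/3.
LHS − RHS = 4/3 ≠ 0, so the identity fails.
(For a valid weak derivative the identity must hold for EVERY test function, in particular this one. The failure shows v is NOT the weak derivative of u.)
Correct weak derivative would be u'(x) = -3*x**2 + 4*x + 1.


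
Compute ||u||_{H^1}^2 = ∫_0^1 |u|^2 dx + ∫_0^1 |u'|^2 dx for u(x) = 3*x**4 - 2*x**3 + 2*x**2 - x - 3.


||u||_{H^1}^2 = 4009/210

The H^1 norm (squared) on an interval (0, L) is
  ||u||_{H^1}^2 = ∫_0^L u(x)^2 dx + ∫_0^L u'(x)^2 dx.
Compute u'(x) = 12*x**3 - 6*x**2 + 4*x - 1.
Then u(x)^2 = 9*x**8 - 12*x**7 + 16*x**6 - 14*x**5 - 10*x**4 + 8*x**3 - 11*x**2 + 6*x + 9 and u'(x)^2 = 144*x**6 - 144*x**5 + 132*x**4 - 72*x**3 + 28*x**2 - 8*x + 1.
Integrate each monomial from 0 to 1 using ∫_0^1 c·x^n dx = c·1^(n+1)/(n+1):
  ∫_0^1 u(x)^2 dx = ∫_0^1 (9*x^8 - 12*x^7 + 16*x^6 - 14*x^5 - 10*x^4 + 8*x^3 - 11*x^2 + 6*x + 9) dx. Term by term:
    ∫_0^1 9*x^8 dx = 1;  ∫_0^1 -12*x^7 dx = -3/2;  ∫_0^1 16*x^6 dx = 16/7;
    ∫_0^1 -14*x^5 dx = -7/3;  ∫_0^1 -10*x^4 dx = -2;  ∫_0^1 8*x^3 dx = 2;
    ∫_0^1 -11*x^2 dx = -11/3;  ∫_0^1 6*x dx = 3;  ∫_0^1 9 dx = 9.
  Sum: 1 − 3/2 + 16/7 − 7/3 − 2 + 2 − 11/3 + 3 + 9 = 109/14.
  ∫_0^1 u'(x)^2 dx = ∫_0^1 (144*x^6 - 144*x^5 + 132*x^4 - 72*x^3 + 28*x^2 - 8*x + 1) dx. Term by term:
    ∫_0^1 144*x^6 dx = 144/7;  ∫_0^1 -144*x^5 dx = -24;  ∫_0^1 132*x^4 dx = 132/5;
    ∫_0^1 -72*x^3 dx = -18;  ∫_0^1 28*x^2 dx = 28/3;  ∫_0^1 -8*x dx = -4;
    ∫_0^1 1 dx = 1.
  Sum: 144/7 − 24 + 132/5 − 18 + 28/3 − 4 + 1 = 1187/105.
Adding: ||u||_{H^1}^2 = 109/14 + 1187/105 = 4009/210.


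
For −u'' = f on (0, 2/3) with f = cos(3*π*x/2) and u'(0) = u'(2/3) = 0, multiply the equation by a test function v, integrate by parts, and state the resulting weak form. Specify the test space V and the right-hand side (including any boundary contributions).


V = H^1(0, 2/3) (no boundary constraint on v; u is determined up to an additive constant); weak form: ∫_0^2/3 u'v' dx = ∫_0^2/3 (cos(3*π*x/2)) v dx for all v ∈ V.

Multiply both sides by a test function v and integrate from 0 to 2/3:
  ∫_0^2/3 −u''(x) v(x) dx = ∫_0^2/3 f(x) v(x) dx.
Integrate the LHS by parts once:
  ∫_0^2/3 −u'' v dx = −[u'(x) v(x)]_0^2/3 + ∫_0^2/3 u'(x) v'(x) dx.
Thus ∫_0^2/3 u'(x) v'(x) dx = ∫_0^2/3 f(x) v(x) dx + [u'(x) v(x)]_0^2/3.
Choose V so that boundary terms are either known or forced to vanish.
u has homogeneous Neumann: u'(0) = u'(2/3) = 0. So [u' v]_0^2/3 = 0·v(2/3) − 0·v(0) = 0 for any v; take V = H^1(0, 2/3).
Weak formulation: find u (satisfying any essential BC) such that ∫_0^2/3 u'(x) v'(x) dx = ∫_0^2/3 f v dx for all v ∈ V (homogeneous Neumann, so boundary terms vanish).
Substituting f(x) = cos(3*π*x/2), the right-hand side is ∫_0^2/3 (cos(3*π*x/2)) v dx.
Compatibility check (pure Neumann): taking v ≡ 1 ∈ V gives 0 = ∫_0^2/3 f dx + (0) − (0), i.e. ∫_0^2/3 f dx must equal u'(0) − u'(2/3) = 0. Indeed ∫_0^2/3 (cos(3*π*x/2)) dx = 0, so the data are compatible. The solution is then unique only up to an additive constant (fix it e.g. by requiring ∫_0^2/3 u dx = 0).


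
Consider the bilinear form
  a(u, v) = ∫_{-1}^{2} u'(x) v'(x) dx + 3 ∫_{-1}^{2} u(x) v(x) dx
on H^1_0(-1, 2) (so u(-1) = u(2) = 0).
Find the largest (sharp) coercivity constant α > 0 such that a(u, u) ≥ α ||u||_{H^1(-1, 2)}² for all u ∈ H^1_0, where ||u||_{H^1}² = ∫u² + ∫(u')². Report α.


α = 1

Coercivity of a(·,·) on H^1_0(-1, 2) means a(u, u) ≥ α ||u||_{H^1}² for every u ∈ H^1_0.
The interval has length L = 3, and Poincaré/coercivity depend only on L. Here a(u, u) = ∫(u')² + (3)·∫u².
Here c = 3 ≥ 1, so a(u,u) = ∫(u')² + c∫u² ≥ ∫(u')² + ∫u² = ||u||_{H^1}², i.e. α = 1 works. No larger α is possible: a(u,u) ≥ α||u||_{H^1}² means (1−α)∫(u')² ≥ (α−c)∫u², and for the modes u_n = sin(nπ(x−x₀)/L) (x₀ the left endpoint) one has ∫u_n²/∫(u_n')² = (L/(nπ))² → 0, so a(u_n,u_n)/||u_n||_{H^1}² → 1. Hence the optimal constant is α = 1.
Therefore α = 1.


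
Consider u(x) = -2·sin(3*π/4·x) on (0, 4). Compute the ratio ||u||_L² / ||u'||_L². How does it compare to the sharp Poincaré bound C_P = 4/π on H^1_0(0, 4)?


||u||_L² / ||u'||_L² = 4/(3*π) < C_P = 4/π.

u(x) = -2·sin(3*π/4·x), so u'(x) = -3*π*cos(3*π*x/4)/2.
Writing u(x) = A·sin(kπx/L) with A = -2 and k = 3, use ∫_0^L sin²(kπx/L) dx = L/2 and ∫_0^L cos²(kπx/L) dx = L/2.
u² = 4·sin²(3*π/4·x) and (u')² = 9*π^2/4·cos²(3*π/4·x), and each of sin², cos² integrates to L/2 = 2 over (0, 4).
∫_0^4 u² dx = 8, so ||u||_L² = 2*sqrt(2).
∫_0^4 (u')² dx = 9*π^2/2, so ||u'||_L² = 3*sqrt(2)*π/2.
Ratio ||u||_L² / ||u'||_L² = 4/(3*π).
Sharp Poincaré constant on H^1_0(0, 4) is C_P = L/π = 4/π, achieved by sin(π/4·x).
This is the k = 3 harmonic; the ratio L/(kπ) is strictly less than C_P = L/π, consistent with the sharp inequality ||u||_L² ≤ C_P ||u'||_L².


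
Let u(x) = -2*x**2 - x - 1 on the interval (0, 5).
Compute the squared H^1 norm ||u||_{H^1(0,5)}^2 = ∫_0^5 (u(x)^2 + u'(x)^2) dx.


||u||_{H^1}^2 = 4135

The H^1 norm (squared) on an interval (0, L) is
  ||u||_{H^1}^2 = ∫_0^L u(x)^2 dx + ∫_0^L u'(x)^2 dx.
Compute u'(x) = -4*x - 1.
Then u(x)^2 = 4*x**4 + 4*x**3 + 5*x**2 + 2*x + 1 and u'(x)^2 = 16*x**2 + 8*x + 1.
Integrate each monomial from 0 to 5 using ∫_0^5 c·x^n dx = c·5^(n+1)/(n+1):
  ∫_0^5 u(x)^2 dx = ∫_0^5 (4*x^4 + 4*x^3 + 5*x^2 + 2*x + 1) dx. Term by term:
    ∫_0^5 4*x^4 dx = 2500;  ∫_0^5 4*x^3 dx = 625;  ∫_0^5 5*x^2 dx = 625/3;
    ∫_0^5 2*x dx = 25;  ∫_0^5 1 dx = 5.
  Sum: 2500 + 625 + 625/3 + 25 + 5 = 10090/3.
  ∫_0^5 u'(x)^2 dx = ∫_0^5 (16*x^2 + 8*x + 1) dx. Term by term:
    ∫_0^5 16*x^2 dx = 2000/3;  ∫_0^5 8*x dx = 100;  ∫_0^5 1 dx = 5.
  Sum: 2000/3 + 100 + 5 = 2315/3.
Adding: ||u||_{H^1}^2 = 10090/3 + 2315/3 = 4135.


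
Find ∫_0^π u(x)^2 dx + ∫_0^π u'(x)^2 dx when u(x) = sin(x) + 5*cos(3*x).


||u||_{H^1(0,π)}^2 = 126*π

u'(x) = -15*sin(3*x) + cos(x).
Expand u² and (u')² and integrate term by term on (0, π), using: for integers n ≥ 1, ∫_0^π sin²(nx) dx = ∫_0^π cos²(nx) dx = π/2; for n ≠ n', ∫_0^π sin(nx)sin(n'x) dx = ∫_0^π cos(nx)cos(n'x) dx = 0; and by product-to-sum, ∫_0^π sin(nx)cos(n'x) dx = ½∫_0^π [sin((n+n')x) + sin((n−n')x)] dx, which is 0 when n+n' is even and 2n/(n²−n'²) when n+n' is odd (it need not vanish on (0, π)).
  u² squared terms: (5)²·∫cos(3x)² dx = 25·π/2 = 25*π/2;  (1)²·∫sin(x)² dx = 1·π/2 = π/2.
  u² cross terms: 2·(5)·(1)·∫cos(3x)·sin(x) dx = 10·(0) = 0.
  So ∫_0^π u² dx = 25*π/2 + π/2 + 0 = 13*π.
  (u')² squared terms: (-15)²·∫sin(3x)² dx = 225·π/2 = 225*π/2;  (1)²·∫cos(x)² dx = 1·π/2 = π/2.
  (u')² cross terms: 2·(-15)·(1)·∫sin(3x)·cos(x) dx = -30·(0) = 0.
  So ∫_0^π (u')² dx = 225*π/2 + π/2 + 0 = 113*π.
||u||_{H^1}^2 = (13*π) + (113*π) = 126*π.


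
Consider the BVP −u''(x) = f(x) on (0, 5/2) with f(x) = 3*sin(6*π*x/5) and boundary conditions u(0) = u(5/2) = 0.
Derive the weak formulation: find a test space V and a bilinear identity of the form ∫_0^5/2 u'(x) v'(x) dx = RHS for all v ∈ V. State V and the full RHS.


V = H^1_0(0, 5/2) (so v(0) = v(5/2) = 0); weak form: ∫_0^5/2 u'v' dx = ∫_0^5/2 (3*sin(6*π*x/5)) v dx for all v ∈ V.

Multiply both sides by a test function v and integrate from 0 to 5/2:
  ∫_0^5/2 −u''(x) v(x) dx = ∫_0^5/2 f(x) v(x) dx.
Integrate the LHS by parts once:
  ∫_0^5/2 −u'' v dx = −[u'(x) v(x)]_0^5/2 + ∫_0^5/2 u'(x) v'(x) dx.
Thus ∫_0^5/2 u'(x) v'(x) dx = ∫_0^5/2 f(x) v(x) dx + [u'(x) v(x)]_0^5/2.
Choose V so that boundary terms are either known or forced to vanish.
u is Dirichlet: u(0) = u(5/2) = 0. Let V = H^1_0(0, 5/2); then v(0) = v(5/2) = 0, and [u' v]_0^5/2 = 0.
Weak formulation: find u (satisfying any essential BC) such that ∫_0^5/2 u'(x) v'(x) dx = ∫_0^5/2 f v dx for all v ∈ V.
Substituting f(x) = 3*sin(6*π*x/5), the right-hand side is ∫_0^5/2 (3*sin(6*π*x/5)) v dx.


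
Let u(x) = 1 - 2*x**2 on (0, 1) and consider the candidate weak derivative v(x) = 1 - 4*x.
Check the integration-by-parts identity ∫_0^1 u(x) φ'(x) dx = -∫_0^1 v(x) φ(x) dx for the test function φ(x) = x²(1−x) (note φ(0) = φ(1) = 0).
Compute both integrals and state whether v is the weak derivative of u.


LHS = 1/5, RHS = 7/60. No, v is not the weak derivative of u.

u(x) = 1 - 2*x**2, classical derivative u'(x) = -4*x.
φ(x) = x²(1−x), so φ'(x) = x*(2 - 3*x).
Note φ(0) = φ(1) = 0, so the boundary term u·φ vanishes.
LHS = ∫_0^1 u(x) φ'(x) dx = ∫_0^1 (6*x^4 - 4*x^3 - 3*x^2 + 2*x) dx. Term by term:
  ∫_0^1 6*x^4 dx = 6/5;  ∫_0^1 -4*x^3 dx = -1;  ∫_0^1 -3*x^2 dx = -1;
  ∫_0^1 2*x dx = 1.
Sum: 6/5 − 1 − 1 + 1 = 1/5.
So LHS = 1/5.
∫_0^1 v(x) φ(x) dx = ∫_0^1 (4*x^4 - 5*x^3 + x^2) dx. Term by term:
  ∫_0^1 4*x^4 dx = 4/5;  ∫_0^1 -5*x^3 dx = -5/4;  ∫_0^1 x^2 dx = 1/3.
Sum: 4/5 − 5/4 + 1/3 = -7/60.
So RHS = -∫_0^1 v(x) φ(x) dx = 7/60.
LHS − RHS = 1/12 ≠ 0, so the identity fails.
(For a valid weak derivative the identity must hold for EVERY test function, in particular this one. The failure shows v is NOT the weak derivative of u.)
Correct weak derivative would be u'(x) = -4*x.


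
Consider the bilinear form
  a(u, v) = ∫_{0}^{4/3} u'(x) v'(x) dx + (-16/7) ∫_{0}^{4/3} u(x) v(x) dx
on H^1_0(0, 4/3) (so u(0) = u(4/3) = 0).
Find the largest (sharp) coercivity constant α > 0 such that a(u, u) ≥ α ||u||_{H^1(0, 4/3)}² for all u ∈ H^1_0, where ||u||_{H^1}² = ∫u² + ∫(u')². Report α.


α = (-256 + 63*π^2)/(7*(16 + 9*π^2))

Coercivity of a(·,·) on H^1_0(0, 4/3) means a(u, u) ≥ α ||u||_{H^1}² for every u ∈ H^1_0.
The interval has length L = 4/3, and Poincaré/coercivity depend only on L. Here a(u, u) = ∫(u')² + (-16/7)·∫u².
Here c = -16/7 < 0 with |c| < (π/L)² = 9*π^2/16, so coercivity still holds. The condition a(u,u) ≥ α||u||_{H^1}² reads (1−α)∫(u')² ≥ (α−c)∫u². Any admissible α is ≤ 1 (rapidly oscillating u have ∫u²/∫(u')² → 0), and α = 1 would force 0 ≥ (1−c)∫u², impossible since c < 1; so 1−α > 0. By the sharp Poincaré inequality on H^1_0 of an interval of length L, ∫(u')² ≥ (π/L)²∫u² with equality for the first sine mode sin(π(x−x₀)/L) (x₀ the left endpoint), so the inequality holds for all u iff (1−α)(π/L)² ≥ α − c, i.e. α ≤ ((π/L)² + c)/((π/L)² + 1) = (1 + c(L/π)²)/(1 + (L/π)²). (Direct route, valid since c ≤ 0: Poincaré gives c∫u² ≥ c(L/π)²∫(u')², so a(u,u) ≥ (1 + c(L/π)²)∫(u')², while ||u||_{H^1}² ≤ (1 + (L/π)²)∫(u')²; dividing yields the same α.) With (π/L)² = 9*π^2/16 and c = -16/7, the largest admissible constant is α = ((π/L)² + c)/((π/L)² + 1).
Simplifying, α = (-256 + 63*π^2)/(7*(16 + 9*π^2)).


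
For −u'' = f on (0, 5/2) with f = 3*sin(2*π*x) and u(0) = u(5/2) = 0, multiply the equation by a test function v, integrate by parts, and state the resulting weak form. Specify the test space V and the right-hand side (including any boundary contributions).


V = H^1_0(0, 5/2) (so v(0) = v(5/2) = 0); weak form: ∫_0^5/2 u'v' dx = ∫_0^5/2 (3*sin(2*π*x)) v dx for all v ∈ V.

Multiply both sides by a test function v and integrate from 0 to 5/2:
  ∫_0^5/2 −u''(x) v(x) dx = ∫_0^5/2 f(x) v(x) dx.
Integrate the LHS by parts once:
  ∫_0^5/2 −u'' v dx = −[u'(x) v(x)]_0^5/2 + ∫_0^5/2 u'(x) v'(x) dx.
Thus ∫_0^5/2 u'(x) v'(x) dx = ∫_0^5/2 f(x) v(x) dx + [u'(x) v(x)]_0^5/2.
Choose V so that boundary terms are either known or forced to vanish.
u is Dirichlet: u(0) = u(5/2) = 0. Let V = H^1_0(0, 5/2); then v(0) = v(5/2) = 0, and [u' v]_0^5/2 = 0.
Weak formulation: find u (satisfying any essential BC) such that ∫_0^5/2 u'(x) v'(x) dx = ∫_0^5/2 f v dx for all v ∈ V.
Substituting f(x) = 3*sin(2*π*x), the right-hand side is ∫_0^5/2 (3*sin(2*π*x)) v dx.


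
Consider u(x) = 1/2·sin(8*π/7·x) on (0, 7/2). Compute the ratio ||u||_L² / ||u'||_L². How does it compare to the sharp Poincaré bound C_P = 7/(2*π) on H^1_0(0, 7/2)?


||u||_L² / ||u'||_L² = 7/(8*π) < C_P = 7/(2*π).

u(x) = 1/2·sin(8*π/7·x), so u'(x) = 4*π*cos(8*π*x/7)/7.
Writing u(x) = A·sin(kπx/L) with A = 1/2 and k = 4, use ∫_0^L sin²(kπx/L) dx = L/2 and ∫_0^L cos²(kπx/L) dx = L/2.
u² = 1/4·sin²(8*π/7·x) and (u')² = 16*π^2/49·cos²(8*π/7·x), and each of sin², cos² integrates to L/2 = 7/4 over (0, 7/2).
∫_0^7/2 u² dx = 7/16, so ||u||_L² = sqrt(7)/4.
∫_0^7/2 (u')² dx = 4*π^2/7, so ||u'||_L² = 2*sqrt(7)*π/7.
Ratio ||u||_L² / ||u'||_L² = 7/(8*π).
Sharp Poincaré constant on H^1_0(0, 7/2) is C_P = L/π = 7/(2*π), achieved by sin(2*π/7·x).
This is the k = 4 harmonic; the ratio L/(kπ) is strictly less than C_P = L/π, consistent with the sharp inequality ||u||_L² ≤ C_P ||u'||_L².
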